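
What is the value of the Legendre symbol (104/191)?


p = 191 is prime, so compute (104/191) with the reciprocity algorithm (Jacobi-symbol steps: pull out 2s via (2/n), flip via reciprocity, reduce):
  pull out 2: (2/191) = +1  (since 191 mod 8 = 7)
  pull out 2: (2/191) = +1  (since 191 mod 8 = 7)
  pull out 2: (2/191) = +1  (since 191 mod 8 = 7)
  reciprocity: (13/191) -> +(191/13)
  reduce: (9/13)
  reciprocity: (9/13) -> +(13/9)
  reduce: (4/9)
  pull out 2: (2/9) = +1  (since 9 mod 8 = 1)
  pull out 2: (2/9) = +1  (since 9 mod 8 = 1)
  (1/9) = 1
Product of signs = 1
(104/191) = 1

1


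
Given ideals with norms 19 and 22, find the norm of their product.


N(IJ) = N(I) * N(J)
= 19 * 22
= 418

418


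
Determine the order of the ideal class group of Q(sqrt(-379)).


K = Q(sqrt(-379)). d mod 4 = 1, so D = disc(K) = d = -379
h(K) equals the number of primitive reduced positive-definite forms (a, b, c) = a*x^2 + b*x*y + c*y^2 with b^2 - 4ac = D,
where reduced means |b| <= a <= c, with b >= 0 whenever |b| = a or a = c, and primitive means gcd(a, b, c) = 1.
Reduced forces 3a^2 <= |D| = 379, so 1 <= a <= 11; b must have the parity of D, and c = (b^2 - D)/(4a) must be an integer >= a.
Enumerate a = 1..11, b in [-a, a]:
  a=1: (1, 1, 95)  [1]
  a=2..4: none
  a=5: (5, -1, 19), (5, 1, 19)  [2]
  a=6..11: none
Total reduced forms: 1 + 2 = 3
h = 3

3


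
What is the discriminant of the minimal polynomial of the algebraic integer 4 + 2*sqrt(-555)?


The element 4 + 2*sqrt(-555) has minimal polynomial:
x^2 - 8*x + 2236
Discriminant = (-8)^2 - 4*(2236)
= 64 - 8944
= -8880

-8880


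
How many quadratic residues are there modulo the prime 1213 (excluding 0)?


For prime p, the number of non-zero quadratic residues is (p-1)/2.
= (1213-1)/2
= 606

606


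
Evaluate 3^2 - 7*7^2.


x^2 - d*y^2
= 3^2 - 7*7^2
= 9 - 343
= -334

-334


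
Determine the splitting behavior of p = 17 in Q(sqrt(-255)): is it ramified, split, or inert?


K = Q(sqrt(-255)). Since d mod 4 = 1, disc(K) = -255.
Check p | disc: -255 mod 17 = 0.
p divides disc, so p ramifies: (p) = P^2 with e=2, f=1, g=1.
Therefore p is ramified.

ramified


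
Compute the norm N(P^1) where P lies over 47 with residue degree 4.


N(P^a) = p^(a*f)
= 47^(1*4)
= 47^4
= 4879681

4879681


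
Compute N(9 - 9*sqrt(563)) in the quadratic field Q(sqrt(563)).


N(a + b*sqrt(d)) = a^2 - d*b^2
= (9)^2 - (563)*(-9)^2
= 81 - 45603
= -45522

-45522


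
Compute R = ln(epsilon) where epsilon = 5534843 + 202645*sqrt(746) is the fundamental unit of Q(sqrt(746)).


epsilon = 5534843 + 202645*sqrt(746)
= 1.1070e+07
R = ln(1.1070e+07)
= 16.2197

16.2197


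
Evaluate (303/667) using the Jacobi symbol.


Compute (303/667) via quadratic reciprocity:
  reciprocity: (303/667) -> -(667/303)
  reduce: (61/303)
  reciprocity: (61/303) -> +(303/61)
  reduce: (59/61)
  reciprocity: (59/61) -> +(61/59)
  reduce: (2/59)
  pull out 2: (2/59) = -1  (since 59 mod 8 = 3)
  (1/59) = 1
Product of signs = 1

1


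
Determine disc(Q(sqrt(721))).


For K = Q(sqrt(d)) with d squarefree: disc(K) = d if d = 1 mod 4, and disc(K) = 4d if d = 2 or 3 mod 4.
Here d = 721, and d mod 4 = 1.
d = 1 mod 4 (O_K = Z[(1+sqrt(d))/2]), so disc(K) = d = 721

721


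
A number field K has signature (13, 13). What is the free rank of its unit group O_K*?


By Dirichlet's unit theorem:
rank = r1 + r2 - 1
= 13 + 13 - 1
= 25

25


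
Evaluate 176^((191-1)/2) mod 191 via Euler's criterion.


p = 191 is prime and the exponent is (p-1)/2 = 95, so by Euler's criterion 176^95 = (176/191) = +1 or -1 mod 191.
Compute by square-and-multiply:
  95 = 64 + 16 + 8 + 4 + 2 + 1 (binary 1011111)
  Repeated squaring mod 191: 176^1 = 176, 176^2 = 34, 176^4 = 10, 176^8 = 100, 176^16 = 68, 176^32 = 40, 176^64 = 72
  176^95 = 176^64 * 176^16 * 176^8 * 176^4 * 176^2 * 176^1 = 72 * 68 * 100 * 10 * 34 * 176 mod 191
    72 * 68 = 4896 = 121 mod 191
    121 * 100 = 12100 = 67 mod 191
    67 * 10 = 670 = 97 mod 191
    97 * 34 = 3298 = 51 mod 191
    51 * 176 = 8976 = 190 mod 191
  176^95 = 190 mod 191
Result 190 = p - 1 = -1 mod 191: 176 is a quadratic non-residue mod 191. As a residue in [0, p-1] the value is 190.
176^95 mod 191 = 190

190


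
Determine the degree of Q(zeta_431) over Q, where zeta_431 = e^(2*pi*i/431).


The degree equals Euler's totient phi(431).
431 = 431
phi(431) = 430

430


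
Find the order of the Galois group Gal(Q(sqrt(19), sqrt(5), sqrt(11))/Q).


The 3 square roots of distinct primes are multiplicatively independent over Q,
so [K:Q] = 2^3 and Gal(K/Q) is isomorphic to (Z/2Z)^3.
|Gal| = 2^3 = 8

8


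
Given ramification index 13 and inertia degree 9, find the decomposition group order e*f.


|D_P| = e * f
= 13 * 9
= 117

117


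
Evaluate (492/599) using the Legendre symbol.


p = 599 is prime, so compute (492/599) with the reciprocity algorithm (Jacobi-symbol steps: pull out 2s via (2/n), flip via reciprocity, reduce):
  pull out 2: (2/599) = +1  (since 599 mod 8 = 7)
  pull out 2: (2/599) = +1  (since 599 mod 8 = 7)
  reciprocity: (123/599) -> -(599/123)
  reduce: (107/123)
  reciprocity: (107/123) -> -(123/107)
  reduce: (16/107)
  pull out 2: (2/107) = -1  (since 107 mod 8 = 3)
  pull out 2: (2/107) = -1  (since 107 mod 8 = 3)
  pull out 2: (2/107) = -1  (since 107 mod 8 = 3)
  pull out 2: (2/107) = -1  (since 107 mod 8 = 3)
  (1/107) = 1
Product of signs = 1
(492/599) = 1

1


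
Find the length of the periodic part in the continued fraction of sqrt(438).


Run the CF algorithm for sqrt(438).
a_0 = floor(sqrt(438)) = 20; set m_0=0, q_0=1.
Recurrence: m' = q*a - m,  q' = (d - m'^2)/q,  a' = floor((a_0 + m')/q').
  step 1: m=20, q=38, a=1
  step 2: m=18, q=3, a=12
  step 3: m=18, q=38, a=1
  step 4: m=20, q=1, a=40
a_4 = 2*a_0 = 40, so the period closes here.
sqrt(438) = [20; 1, 12, 1, 40]
Period length = 4

4


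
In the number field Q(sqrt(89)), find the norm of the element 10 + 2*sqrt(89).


N(a + b*sqrt(d)) = a^2 - d*b^2
= (10)^2 - (89)*(2)^2
= 100 - 356
= -256

-256


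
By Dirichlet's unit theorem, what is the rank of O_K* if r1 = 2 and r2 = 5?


By Dirichlet's unit theorem:
rank = r1 + r2 - 1
= 2 + 5 - 1
= 6

6


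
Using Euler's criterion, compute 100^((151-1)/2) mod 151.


p = 151 is prime and the exponent is (p-1)/2 = 75, so by Euler's criterion 100^75 = (100/151) = +1 or -1 mod 151.
Compute by square-and-multiply:
  75 = 64 + 8 + 2 + 1 (binary 1001011)
  Repeated squaring mod 151: 100^1 = 100, 100^2 = 34, 100^4 = 99, 100^8 = 137, 100^16 = 45, 100^32 = 62, 100^64 = 69
  100^75 = 100^64 * 100^8 * 100^2 * 100^1 = 69 * 137 * 34 * 100 mod 151
    69 * 137 = 9453 = 91 mod 151
    91 * 34 = 3094 = 74 mod 151
    74 * 100 = 7400 = 1 mod 151
  100^75 = 1 mod 151
Result 1: 100 is a quadratic residue mod 151.
100^75 mod 151 = 1

1


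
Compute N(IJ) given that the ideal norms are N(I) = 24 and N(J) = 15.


N(IJ) = N(I) * N(J)
= 24 * 15
= 360

360


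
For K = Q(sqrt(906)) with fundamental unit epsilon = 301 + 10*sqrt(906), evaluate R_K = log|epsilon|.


epsilon = 301 + 10*sqrt(906)
= 601.9983
R = ln(601.9983)
= 6.4003

6.4003


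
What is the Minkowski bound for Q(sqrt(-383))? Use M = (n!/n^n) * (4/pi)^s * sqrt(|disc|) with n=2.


d = -383, d mod 4 = 1, so disc(K) = d = -383; |disc(K)| = 383
Imaginary quadratic field, so n = 2, s = r2 = 1, r1 = 0
M = (n!/n^n) * (4/pi)^s * sqrt(|disc(K)|) = (2!/2^2) * (4/pi)^1 * sqrt(383)
= 0.5 * 1.273240 * 19.570386
= 12.4589

12.4589


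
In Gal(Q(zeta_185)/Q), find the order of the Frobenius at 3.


The Frobenius at p in Gal(Q(zeta_n)/Q) = (Z/nZ)* is the class of p, so its order is ord_185(3), the smallest k >= 1 with 3^k = 1 mod 185.
n = 185 = 5 * 37, phi(185) = 144; the order divides phi(n).
Divisors of 144: 1, 2, 3, 4, 6, 8, 9, 12, 16, 18, 24, 36, 48, 72, 144
Repeated squaring mod 185: 3^1 = 3, 3^2 = 9, 3^4 = 81, 3^8 = 86, 3^16 = 181, 3^32 = 16, 3^64 = 71, 3^128 = 46
Test divisors in increasing order:
  k=1: 3^1 = 3 mod 185
  k=2: 3^2 = 9 mod 185
  k=3: 3^3 = 9 * 3 = 27 mod 185
  k=4: 3^4 = 81 mod 185
  k=6: 3^6 = 81 * 9 = 174 mod 185
  k=8: 3^8 = 86 mod 185
  k=9: 3^9 = 86 * 3 = 73 mod 185
  k=12: 3^12 = 86 * 81 = 121 mod 185
  k=16: 3^16 = 181 mod 185
  k=18: 3^18 = 181 * 9 = 149 mod 185
  k=24: 3^24 = 181 * 86 = 26 mod 185
  k=36: 3^36 = 16 * 81 = 1 mod 185  <- first divisor giving 1
Order = 36

36


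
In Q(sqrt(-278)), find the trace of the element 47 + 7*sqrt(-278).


Tr(a + b*sqrt(d)) = (a + b*sqrt(d)) + (a - b*sqrt(d)) = 2a
= 2 * (47)
= 94

94


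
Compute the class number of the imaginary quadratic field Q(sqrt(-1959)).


K = Q(sqrt(-1959)). d mod 4 = 1, so D = disc(K) = d = -1959
h(K) equals the number of primitive reduced positive-definite forms (a, b, c) = a*x^2 + b*x*y + c*y^2 with b^2 - 4ac = D,
where reduced means |b| <= a <= c, with b >= 0 whenever |b| = a or a = c, and primitive means gcd(a, b, c) = 1.
Reduced forces 3a^2 <= |D| = 1959, so 1 <= a <= 25; b must have the parity of D, and c = (b^2 - D)/(4a) must be an integer >= a.
Enumerate a = 1..25, b in [-a, a]:
  a=1: (1, 1, 490)  [1]
  a=2: (2, -1, 245), (2, 1, 245)  [2]
  a=3: (3, 3, 164)  [1]
  a=4: (4, -3, 123), (4, 3, 123)  [2]
  a=5: (5, -1, 98), (5, 1, 98)  [2]
  a=6: (6, -3, 82), (6, 3, 82)  [2]
  a=7: (7, -1, 70), (7, 1, 70)  [2]
  a=8: (8, -5, 62), (8, 5, 62)  [2]
  a=9: none
  a=10: (10, -9, 51), (10, -1, 49), (10, 1, 49), (10, 9, 51)  [4]
  a=11: none
  a=12: (12, -3, 41), (12, 3, 41)  [2]
  a=13: (13, -11, 40), (13, 11, 40)  [2]
  a=14: (14, -13, 38), (14, -1, 35), (14, 1, 35), (14, 13, 38)  [4]
  a=15: (15, -9, 34), (15, 9, 34)  [2]
  a=16: (16, -5, 31), (16, 5, 31)  [2]
  a=17: (17, -9, 30), (17, 9, 30)  [2]
  a=18: none
  a=19: (19, -13, 28), (19, 13, 28)  [2]
  a=20: (20, -19, 29), (20, -11, 26), (20, 11, 26), (20, 19, 29)  [4]
  a=21: (21, -15, 26), (21, 15, 26)  [2]
  a=22..23: none
  a=24: (24, -21, 25), (24, 21, 25)  [2]
  a=25: none
Total reduced forms: 1 + 2 + 1 + 2 + 2 + 2 + 2 + 2 + 4 + 2 + 2 + 4 + 2 + 2 + 2 + 2 + 4 + 2 + 2 = 42
h = 42

42


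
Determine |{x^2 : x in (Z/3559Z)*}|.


For prime p, the number of non-zero quadratic residues is (p-1)/2.
= (3559-1)/2
= 1779

1779


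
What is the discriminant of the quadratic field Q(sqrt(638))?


For K = Q(sqrt(d)) with d squarefree: disc(K) = d if d = 1 mod 4, and disc(K) = 4d if d = 2 or 3 mod 4.
Here d = 638, and d mod 4 = 2.
d = 2 mod 4, not 1 (O_K = Z[sqrt(d)]), so disc(K) = 4d = 4 * (638) = 2552

2552


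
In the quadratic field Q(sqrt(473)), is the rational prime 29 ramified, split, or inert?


K = Q(sqrt(473)). Since d mod 4 = 1, disc(K) = 473.
Check p | disc: 473 mod 29 = 9.
p does not divide disc. Compute Legendre symbol (d/p):
9^((29-1)/2) mod 29 = 1
(d/p) = 1, so p splits: (p) = P*P' with e=1, f=1, g=2.
Therefore p is split.

split


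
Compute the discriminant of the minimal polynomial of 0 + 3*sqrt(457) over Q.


The element 0 + 3*sqrt(457) has minimal polynomial:
x^2 + 0*x - 4113
Discriminant = (0)^2 - 4*(-4113)
= 0 + 16452
= 16452

16452


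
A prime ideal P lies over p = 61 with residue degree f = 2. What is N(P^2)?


N(P^a) = p^(a*f)
= 61^(2*2)
= 61^4
= 13845841

13845841


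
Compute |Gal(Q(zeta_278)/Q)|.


|Gal(Q(zeta_278)/Q)| = phi(278)
= 138

138


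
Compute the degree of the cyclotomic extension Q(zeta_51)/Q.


The degree equals Euler's totient phi(51).
51 = 3 * 17
phi(51) = 32

32


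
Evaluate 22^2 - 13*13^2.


x^2 - d*y^2
= 22^2 - 13*13^2
= 484 - 2197
= -1713

-1713


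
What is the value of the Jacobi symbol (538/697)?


Compute (538/697) via quadratic reciprocity:
  pull out 2: (2/697) = +1  (since 697 mod 8 = 1)
  reciprocity: (269/697) -> +(697/269)
  reduce: (159/269)
  reciprocity: (159/269) -> +(269/159)
  reduce: (110/159)
  pull out 2: (2/159) = +1  (since 159 mod 8 = 7)
  reciprocity: (55/159) -> -(159/55)
  reduce: (49/55)
  reciprocity: (49/55) -> +(55/49)
  reduce: (6/49)
  pull out 2: (2/49) = +1  (since 49 mod 8 = 1)
  reciprocity: (3/49) -> +(49/3)
  reduce: (1/3)
  (1/3) = 1
Product of signs = -1

-1


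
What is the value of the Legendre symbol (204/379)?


p = 379 is prime, so compute (204/379) with the reciprocity algorithm (Jacobi-symbol steps: pull out 2s via (2/n), flip via reciprocity, reduce):
  pull out 2: (2/379) = -1  (since 379 mod 8 = 3)
  pull out 2: (2/379) = -1  (since 379 mod 8 = 3)
  reciprocity: (51/379) -> -(379/51)
  reduce: (22/51)
  pull out 2: (2/51) = -1  (since 51 mod 8 = 3)
  reciprocity: (11/51) -> -(51/11)
  reduce: (7/11)
  reciprocity: (7/11) -> -(11/7)
  reduce: (4/7)
  pull out 2: (2/7) = +1  (since 7 mod 8 = 7)
  pull out 2: (2/7) = +1  (since 7 mod 8 = 7)
  (1/7) = 1
Product of signs = 1
(204/379) = 1

1


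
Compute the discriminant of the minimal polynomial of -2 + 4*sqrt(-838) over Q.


The element -2 + 4*sqrt(-838) has minimal polynomial:
x^2 + 4*x + 13412
Discriminant = (4)^2 - 4*(13412)
= 16 - 53648
= -53632

-53632


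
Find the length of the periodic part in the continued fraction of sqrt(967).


Run the CF algorithm for sqrt(967).
a_0 = floor(sqrt(967)) = 31; set m_0=0, q_0=1.
Recurrence: m' = q*a - m,  q' = (d - m'^2)/q,  a' = floor((a_0 + m')/q').
  step 1: m=31, q=6, a=10
  step 2: m=29, q=21, a=2
  step 3: m=13, q=38, a=1
  step 4: m=25, q=9, a=6
  step 5: m=29, q=14, a=4
  step 6: m=27, q=17, a=3
  step 7: m=24, q=23, a=2
  step 8: m=22, q=21, a=2
  step 9: m=20, q=27, a=1
  step 10: m=7, q=34, a=1
  step 11: m=27, q=7, a=8
  step 12: m=29, q=18, a=3
  step 13: m=25, q=19, a=2
  step 14: m=13, q=42, a=1
  step 15: m=29, q=3, a=20
  step 16: m=31, q=2, a=31
  step 17: m=31, q=3, a=20
  step 18: m=29, q=42, a=1
  step 19: m=13, q=19, a=2
  step 20: m=25, q=18, a=3
  step 21: m=29, q=7, a=8
  step 22: m=27, q=34, a=1
  step 23: m=7, q=27, a=1
  step 24: m=20, q=21, a=2
  step 25: m=22, q=23, a=2
  step 26: m=24, q=17, a=3
  step 27: m=27, q=14, a=4
  step 28: m=29, q=9, a=6
  step 29: m=25, q=38, a=1
  step 30: m=13, q=21, a=2
  step 31: m=29, q=6, a=10
  step 32: m=31, q=1, a=62
a_32 = 2*a_0 = 62, so the period closes here.
sqrt(967) = [31; 10, 2, 1, 6, 4, 3, 2, 2, 1, 1, 8, 3, 2, 1, 20, 31, 20, 1, 2, 3, 8, 1, 1, 2, 2, 3, 4, 6, 1, 2, 10, 62]
Period length = 32

32


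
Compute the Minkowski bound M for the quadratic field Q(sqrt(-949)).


d = -949, d mod 4 = 3, so disc(K) = 4d = -3796; |disc(K)| = 3796
Imaginary quadratic field, so n = 2, s = r2 = 1, r1 = 0
M = (n!/n^n) * (4/pi)^s * sqrt(|disc(K)|) = (2!/2^2) * (4/pi)^1 * sqrt(3796)
= 0.5 * 1.273240 * 61.611687
= 39.2232

39.2232


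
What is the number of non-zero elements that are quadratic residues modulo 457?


For prime p, the number of non-zero quadratic residues is (p-1)/2.
= (457-1)/2
= 228

228


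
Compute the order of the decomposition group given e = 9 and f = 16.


|D_P| = e * f
= 9 * 16
= 144

144


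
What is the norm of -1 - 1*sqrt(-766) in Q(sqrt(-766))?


N(a + b*sqrt(d)) = a^2 - d*b^2
= (-1)^2 - (-766)*(-1)^2
= 1 + 766
= 767

767


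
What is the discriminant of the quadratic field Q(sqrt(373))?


For K = Q(sqrt(d)) with d squarefree: disc(K) = d if d = 1 mod 4, and disc(K) = 4d if d = 2 or 3 mod 4.
Here d = 373, and d mod 4 = 1.
d = 1 mod 4 (O_K = Z[(1+sqrt(d))/2]), so disc(K) = d = 373

373


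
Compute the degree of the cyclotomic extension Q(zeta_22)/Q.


The degree equals Euler's totient phi(22).
22 = 2 * 11
phi(22) = 10

10


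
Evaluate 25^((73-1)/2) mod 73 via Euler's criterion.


p = 73 is prime and the exponent is (p-1)/2 = 36, so by Euler's criterion 25^36 = (25/73) = +1 or -1 mod 73.
Compute by square-and-multiply:
  36 = 32 + 4 (binary 100100)
  Repeated squaring mod 73: 25^1 = 25, 25^2 = 41, 25^4 = 2, 25^8 = 4, 25^16 = 16, 25^32 = 37
  25^36 = 25^32 * 25^4 = 37 * 2 mod 73
    37 * 2 = 74 = 1 mod 73
  25^36 = 1 mod 73
Result 1: 25 is a quadratic residue mod 73.
25^36 mod 73 = 1

1


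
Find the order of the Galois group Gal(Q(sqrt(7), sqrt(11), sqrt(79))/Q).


The 3 square roots of distinct primes are multiplicatively independent over Q,
so [K:Q] = 2^3 and Gal(K/Q) is isomorphic to (Z/2Z)^3.
|Gal| = 2^3 = 8

8


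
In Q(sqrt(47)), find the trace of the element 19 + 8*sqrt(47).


Tr(a + b*sqrt(d)) = (a + b*sqrt(d)) + (a - b*sqrt(d)) = 2a
= 2 * (19)
= 38

38


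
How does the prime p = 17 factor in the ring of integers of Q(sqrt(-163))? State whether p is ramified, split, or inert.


K = Q(sqrt(-163)). Since d mod 4 = 1, disc(K) = -163.
Check p | disc: -163 mod 17 = 7.
p does not divide disc. Compute Legendre symbol (d/p):
7^((17-1)/2) mod 17 = -1
(d/p) = -1, so p is inert: (p) stays prime with e=1, f=2, g=1.
Therefore p is inert.

inert


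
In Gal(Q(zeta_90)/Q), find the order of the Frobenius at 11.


The Frobenius at p in Gal(Q(zeta_n)/Q) = (Z/nZ)* is the class of p, so its order is ord_90(11), the smallest k >= 1 with 11^k = 1 mod 90.
n = 90 = 2 * 3^2 * 5, phi(90) = 24; the order divides phi(n).
Divisors of 24: 1, 2, 3, 4, 6, 8, 12, 24
Repeated squaring mod 90: 11^1 = 11, 11^2 = 31, 11^4 = 61, 11^8 = 31, 11^16 = 61
Test divisors in increasing order:
  k=1: 11^1 = 11 mod 90
  k=2: 11^2 = 31 mod 90
  k=3: 11^3 = 31 * 11 = 71 mod 90
  k=4: 11^4 = 61 mod 90
  k=6: 11^6 = 61 * 31 = 1 mod 90  <- first divisor giving 1
Order = 6

6


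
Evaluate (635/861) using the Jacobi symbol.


Compute (635/861) via quadratic reciprocity:
  reciprocity: (635/861) -> +(861/635)
  reduce: (226/635)
  pull out 2: (2/635) = -1  (since 635 mod 8 = 3)
  reciprocity: (113/635) -> +(635/113)
  reduce: (70/113)
  pull out 2: (2/113) = +1  (since 113 mod 8 = 1)
  reciprocity: (35/113) -> +(113/35)
  reduce: (8/35)
  pull out 2: (2/35) = -1  (since 35 mod 8 = 3)
  pull out 2: (2/35) = -1  (since 35 mod 8 = 3)
  pull out 2: (2/35) = -1  (since 35 mod 8 = 3)
  (1/35) = 1
Product of signs = 1

1


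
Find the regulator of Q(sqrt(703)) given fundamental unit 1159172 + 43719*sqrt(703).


epsilon = 1159172 + 43719*sqrt(703)
= 2.3183e+06
R = ln(2.3183e+06)
= 14.6564

14.6564


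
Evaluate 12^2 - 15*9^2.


x^2 - d*y^2
= 12^2 - 15*9^2
= 144 - 1215
= -1071

-1071


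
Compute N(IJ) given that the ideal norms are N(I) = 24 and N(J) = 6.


N(IJ) = N(I) * N(J)
= 24 * 6
= 144

144


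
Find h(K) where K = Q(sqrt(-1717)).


K = Q(sqrt(-1717)). d mod 4 = 3, so D = disc(K) = 4d = -6868
h(K) equals the number of primitive reduced positive-definite forms (a, b, c) = a*x^2 + b*x*y + c*y^2 with b^2 - 4ac = D,
where reduced means |b| <= a <= c, with b >= 0 whenever |b| = a or a = c, and primitive means gcd(a, b, c) = 1.
Reduced forces 3a^2 <= |D| = 6868, so 1 <= a <= 47; b must have the parity of D, and c = (b^2 - D)/(4a) must be an integer >= a.
Enumerate a = 1..47, b in [-a, a]:
  a=1: (1, 0, 1717)  [1]
  a=2: (2, 2, 859)  [1]
  a=3..12: none
  a=13: (13, -10, 134), (13, 10, 134)  [2]
  a=14..16: none
  a=17: (17, 0, 101)  [1]
  a=18..22: none
  a=23: (23, -20, 79), (23, 20, 79)  [2]
  a=24..25: none
  a=26: (26, -10, 67), (26, 10, 67)  [2]
  a=27..28: none
  a=29: (29, -18, 62), (29, 18, 62)  [2]
  a=30: none
  a=31: (31, -18, 58), (31, 18, 58)  [2]
  a=32..33: none
  a=34: (34, 34, 59)  [1]
  a=35..40: none
  a=41: (41, -26, 46), (41, 26, 46)  [2]
  a=42..47: none
Total reduced forms: 1 + 1 + 2 + 1 + 2 + 2 + 2 + 2 + 1 + 2 = 16
h = 16

16


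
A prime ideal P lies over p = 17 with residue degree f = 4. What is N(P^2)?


N(P^a) = p^(a*f)
= 17^(2*4)
= 17^8
= 6975757441

6975757441


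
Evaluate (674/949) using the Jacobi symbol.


Compute (674/949) via quadratic reciprocity:
  pull out 2: (2/949) = -1  (since 949 mod 8 = 5)
  reciprocity: (337/949) -> +(949/337)
  reduce: (275/337)
  reciprocity: (275/337) -> +(337/275)
  reduce: (62/275)
  pull out 2: (2/275) = -1  (since 275 mod 8 = 3)
  reciprocity: (31/275) -> -(275/31)
  reduce: (27/31)
  reciprocity: (27/31) -> -(31/27)
  reduce: (4/27)
  pull out 2: (2/27) = -1  (since 27 mod 8 = 3)
  pull out 2: (2/27) = -1  (since 27 mod 8 = 3)
  (1/27) = 1
Product of signs = 1

1


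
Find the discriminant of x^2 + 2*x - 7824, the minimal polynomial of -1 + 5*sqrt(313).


The element -1 + 5*sqrt(313) has minimal polynomial:
x^2 + 2*x - 7824
Discriminant = (2)^2 - 4*(-7824)
= 4 + 31296
= 31300

31300


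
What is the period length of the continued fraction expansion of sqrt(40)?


Run the CF algorithm for sqrt(40).
a_0 = floor(sqrt(40)) = 6; set m_0=0, q_0=1.
Recurrence: m' = q*a - m,  q' = (d - m'^2)/q,  a' = floor((a_0 + m')/q').
  step 1: m=6, q=4, a=3
  step 2: m=6, q=1, a=12
a_2 = 2*a_0 = 12, so the period closes here.
sqrt(40) = [6; 3, 12]
Period length = 2

2


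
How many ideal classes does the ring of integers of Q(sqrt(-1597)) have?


K = Q(sqrt(-1597)). d mod 4 = 3, so D = disc(K) = 4d = -6388
h(K) equals the number of primitive reduced positive-definite forms (a, b, c) = a*x^2 + b*x*y + c*y^2 with b^2 - 4ac = D,
where reduced means |b| <= a <= c, with b >= 0 whenever |b| = a or a = c, and primitive means gcd(a, b, c) = 1.
Reduced forces 3a^2 <= |D| = 6388, so 1 <= a <= 46; b must have the parity of D, and c = (b^2 - D)/(4a) must be an integer >= a.
Enumerate a = 1..46, b in [-a, a]:
  a=1: (1, 0, 1597)  [1]
  a=2: (2, 2, 799)  [1]
  a=3..10: none
  a=11: (11, -6, 146), (11, 6, 146)  [2]
  a=12..16: none
  a=17: (17, -2, 94), (17, 2, 94)  [2]
  a=18..21: none
  a=22: (22, -6, 73), (22, 6, 73)  [2]
  a=23: (23, -12, 71), (23, 12, 71)  [2]
  a=24..33: none
  a=34: (34, -2, 47), (34, 2, 47)  [2]
  a=35..40: none
  a=41: (41, -34, 46), (41, 34, 46)  [2]
  a=42..46: none
Total reduced forms: 1 + 1 + 2 + 2 + 2 + 2 + 2 + 2 = 14
h = 14

14


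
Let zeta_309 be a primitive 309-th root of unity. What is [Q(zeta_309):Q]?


The degree equals Euler's totient phi(309).
309 = 3 * 103
phi(309) = 204

204


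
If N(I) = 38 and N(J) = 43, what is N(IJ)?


N(IJ) = N(I) * N(J)
= 38 * 43
= 1634

1634


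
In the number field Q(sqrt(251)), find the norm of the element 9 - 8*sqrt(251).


N(a + b*sqrt(d)) = a^2 - d*b^2
= (9)^2 - (251)*(-8)^2
= 81 - 16064
= -15983

-15983


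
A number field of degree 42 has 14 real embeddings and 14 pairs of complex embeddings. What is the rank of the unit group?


By Dirichlet's unit theorem:
rank = r1 + r2 - 1
= 14 + 14 - 1
= 27

27


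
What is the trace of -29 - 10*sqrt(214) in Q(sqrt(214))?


Tr(a + b*sqrt(d)) = (a + b*sqrt(d)) + (a - b*sqrt(d)) = 2a
= 2 * (-29)
= -58

-58


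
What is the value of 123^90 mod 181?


p = 181 is prime and the exponent is (p-1)/2 = 90, so by Euler's criterion 123^90 = (123/181) = +1 or -1 mod 181.
Compute by square-and-multiply:
  90 = 64 + 16 + 8 + 2 (binary 1011010)
  Repeated squaring mod 181: 123^1 = 123, 123^2 = 106, 123^4 = 14, 123^8 = 15, 123^16 = 44, 123^32 = 126, 123^64 = 129
  123^90 = 123^64 * 123^16 * 123^8 * 123^2 = 129 * 44 * 15 * 106 mod 181
    129 * 44 = 5676 = 65 mod 181
    65 * 15 = 975 = 70 mod 181
    70 * 106 = 7420 = 180 mod 181
  123^90 = 180 mod 181
Result 180 = p - 1 = -1 mod 181: 123 is a quadratic non-residue mod 181. As a residue in [0, p-1] the value is 180.
123^90 mod 181 = 180

180


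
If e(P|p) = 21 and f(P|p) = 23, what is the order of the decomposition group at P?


|D_P| = e * f
= 21 * 23
= 483

483


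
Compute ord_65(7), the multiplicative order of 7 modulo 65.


We want ord_65(7), the smallest k >= 1 with 7^k = 1 mod 65.
n = 65 = 5 * 13, phi(65) = 48; the order divides phi(n).
Divisors of 48: 1, 2, 3, 4, 6, 8, 12, 16, 24, 48
Repeated squaring mod 65: 7^1 = 7, 7^2 = 49, 7^4 = 61, 7^8 = 16, 7^16 = 61, 7^32 = 16
Test divisors in increasing order:
  k=1: 7^1 = 7 mod 65
  k=2: 7^2 = 49 mod 65
  k=3: 7^3 = 49 * 7 = 18 mod 65
  k=4: 7^4 = 61 mod 65
  k=6: 7^6 = 61 * 49 = 64 mod 65
  k=8: 7^8 = 16 mod 65
  k=12: 7^12 = 16 * 61 = 1 mod 65  <- first divisor giving 1
Order = 12

12


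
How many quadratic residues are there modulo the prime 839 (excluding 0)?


For prime p, the number of non-zero quadratic residues is (p-1)/2.
= (839-1)/2
= 419

419


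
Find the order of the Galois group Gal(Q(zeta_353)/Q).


|Gal(Q(zeta_353)/Q)| = phi(353)
= 352

352


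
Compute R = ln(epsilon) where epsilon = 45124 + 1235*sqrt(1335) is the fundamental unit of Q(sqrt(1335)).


epsilon = 45124 + 1235*sqrt(1335)
= 90248.0000
R = ln(90248.0000)
= 11.4103

11.4103


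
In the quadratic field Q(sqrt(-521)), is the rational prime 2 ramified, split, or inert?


K = Q(sqrt(-521)). Since d mod 4 = 3, disc(K) = -2084.
Check p | disc: -2084 mod 2 = 0.
p divides disc, so p ramifies: (p) = P^2 with e=2, f=1, g=1.
Therefore p is ramified.

ramified


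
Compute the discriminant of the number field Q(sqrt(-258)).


For K = Q(sqrt(d)) with d squarefree: disc(K) = d if d = 1 mod 4, and disc(K) = 4d if d = 2 or 3 mod 4.
Here d = -258, and d mod 4 = 2.
d = 2 mod 4, not 1 (O_K = Z[sqrt(d)]), so disc(K) = 4d = 4 * (-258) = -1032

-1032


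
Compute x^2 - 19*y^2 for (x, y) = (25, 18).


x^2 - d*y^2
= 25^2 - 19*18^2
= 625 - 6156
= -5531

-5531


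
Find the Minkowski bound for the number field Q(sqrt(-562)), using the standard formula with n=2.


d = -562, d mod 4 = 2, so disc(K) = 4d = -2248; |disc(K)| = 2248
Imaginary quadratic field, so n = 2, s = r2 = 1, r1 = 0
M = (n!/n^n) * (4/pi)^s * sqrt(|disc(K)|) = (2!/2^2) * (4/pi)^1 * sqrt(2248)
= 0.5 * 1.273240 * 47.413078
= 30.1841

30.1841


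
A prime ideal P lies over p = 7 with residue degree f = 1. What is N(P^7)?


N(P^a) = p^(a*f)
= 7^(7*1)
= 7^7
= 823543

823543


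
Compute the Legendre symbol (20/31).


p = 31 is prime, so compute (20/31) with the reciprocity algorithm (Jacobi-symbol steps: pull out 2s via (2/n), flip via reciprocity, reduce):
  pull out 2: (2/31) = +1  (since 31 mod 8 = 7)
  pull out 2: (2/31) = +1  (since 31 mod 8 = 7)
  reciprocity: (5/31) -> +(31/5)
  reduce: (1/5)
  (1/5) = 1
Product of signs = 1
(20/31) = 1

1


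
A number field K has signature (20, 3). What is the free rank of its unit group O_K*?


By Dirichlet's unit theorem:
rank = r1 + r2 - 1
= 20 + 3 - 1
= 22

22


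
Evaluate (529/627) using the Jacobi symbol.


Compute (529/627) via quadratic reciprocity:
  reciprocity: (529/627) -> +(627/529)
  reduce: (98/529)
  pull out 2: (2/529) = +1  (since 529 mod 8 = 1)
  reciprocity: (49/529) -> +(529/49)
  reduce: (39/49)
  reciprocity: (39/49) -> +(49/39)
  reduce: (10/39)
  pull out 2: (2/39) = +1  (since 39 mod 8 = 7)
  reciprocity: (5/39) -> +(39/5)
  reduce: (4/5)
  pull out 2: (2/5) = -1  (since 5 mod 8 = 5)
  pull out 2: (2/5) = -1  (since 5 mod 8 = 5)
  (1/5) = 1
Product of signs = 1

1


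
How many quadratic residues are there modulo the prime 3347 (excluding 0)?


For prime p, the number of non-zero quadratic residues is (p-1)/2.
= (3347-1)/2
= 1673

1673


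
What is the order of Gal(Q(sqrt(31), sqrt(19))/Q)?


The 2 square roots of distinct primes are multiplicatively independent over Q,
so [K:Q] = 2^2 and Gal(K/Q) is isomorphic to (Z/2Z)^2.
|Gal| = 2^2 = 4

4


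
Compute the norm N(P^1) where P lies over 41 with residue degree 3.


N(P^a) = p^(a*f)
= 41^(1*3)
= 41^3
= 68921

68921


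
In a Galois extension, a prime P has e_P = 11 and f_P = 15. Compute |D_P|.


|D_P| = e * f
= 11 * 15
= 165

165


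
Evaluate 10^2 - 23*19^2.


x^2 - d*y^2
= 10^2 - 23*19^2
= 100 - 8303
= -8203

-8203


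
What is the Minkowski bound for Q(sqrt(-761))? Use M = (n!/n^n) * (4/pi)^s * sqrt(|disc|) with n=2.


d = -761, d mod 4 = 3, so disc(K) = 4d = -3044; |disc(K)| = 3044
Imaginary quadratic field, so n = 2, s = r2 = 1, r1 = 0
M = (n!/n^n) * (4/pi)^s * sqrt(|disc(K)|) = (2!/2^2) * (4/pi)^1 * sqrt(3044)
= 0.5 * 1.273240 * 55.172457
= 35.1239

35.1239


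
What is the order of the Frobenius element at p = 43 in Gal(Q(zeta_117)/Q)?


The Frobenius at p in Gal(Q(zeta_n)/Q) = (Z/nZ)* is the class of p, so its order is ord_117(43), the smallest k >= 1 with 43^k = 1 mod 117.
n = 117 = 3^2 * 13, phi(117) = 72; the order divides phi(n).
Divisors of 72: 1, 2, 3, 4, 6, 8, 9, 12, 18, 24, 36, 72
Repeated squaring mod 117: 43^1 = 43, 43^2 = 94, 43^4 = 61, 43^8 = 94, 43^16 = 61, 43^32 = 94, 43^64 = 61
Test divisors in increasing order:
  k=1: 43^1 = 43 mod 117
  k=2: 43^2 = 94 mod 117
  k=3: 43^3 = 94 * 43 = 64 mod 117
  k=4: 43^4 = 61 mod 117
  k=6: 43^6 = 61 * 94 = 1 mod 117  <- first divisor giving 1
Order = 6

6


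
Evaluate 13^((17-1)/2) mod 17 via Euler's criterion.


p = 17 is prime and the exponent is (p-1)/2 = 8, so by Euler's criterion 13^8 = (13/17) = +1 or -1 mod 17.
Compute by square-and-multiply:
  8 = 8 (binary 1000)
  Repeated squaring mod 17: 13^1 = 13, 13^2 = 16, 13^4 = 1, 13^8 = 1
  13^8 = 1 mod 17
Result 1: 13 is a quadratic residue mod 17.
13^8 mod 17 = 1

1


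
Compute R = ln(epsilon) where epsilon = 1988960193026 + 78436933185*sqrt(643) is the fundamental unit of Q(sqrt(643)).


epsilon = 1988960193026 + 78436933185*sqrt(643)
= 3.9779e+12
R = ln(3.9779e+12)
= 29.0118

29.0118


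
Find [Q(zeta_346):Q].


The degree equals Euler's totient phi(346).
346 = 2 * 173
phi(346) = 172

172


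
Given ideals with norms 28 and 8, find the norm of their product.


N(IJ) = N(I) * N(J)
= 28 * 8
= 224

224


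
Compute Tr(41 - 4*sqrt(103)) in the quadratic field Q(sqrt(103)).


Tr(a + b*sqrt(d)) = (a + b*sqrt(d)) + (a - b*sqrt(d)) = 2a
= 2 * (41)
= 82

82


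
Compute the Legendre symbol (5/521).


p = 521 is prime, so compute (5/521) with the reciprocity algorithm (Jacobi-symbol steps: pull out 2s via (2/n), flip via reciprocity, reduce):
  reciprocity: (5/521) -> +(521/5)
  reduce: (1/5)
  (1/5) = 1
Product of signs = 1
(5/521) = 1

1


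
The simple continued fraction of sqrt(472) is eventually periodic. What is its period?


Run the CF algorithm for sqrt(472).
a_0 = floor(sqrt(472)) = 21; set m_0=0, q_0=1.
Recurrence: m' = q*a - m,  q' = (d - m'^2)/q,  a' = floor((a_0 + m')/q').
  step 1: m=21, q=31, a=1
  step 2: m=10, q=12, a=2
  step 3: m=14, q=23, a=1
  step 4: m=9, q=17, a=1
  step 5: m=8, q=24, a=1
  step 6: m=16, q=9, a=4
  step 7: m=20, q=8, a=5
  step 8: m=20, q=9, a=4
  step 9: m=16, q=24, a=1
  step 10: m=8, q=17, a=1
  step 11: m=9, q=23, a=1
  step 12: m=14, q=12, a=2
  step 13: m=10, q=31, a=1
  step 14: m=21, q=1, a=42
a_14 = 2*a_0 = 42, so the period closes here.
sqrt(472) = [21; 1, 2, 1, 1, 1, 4, 5, 4, 1, 1, 1, 2, 1, 42]
Period length = 14

14


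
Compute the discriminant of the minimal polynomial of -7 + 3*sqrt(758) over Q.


The element -7 + 3*sqrt(758) has minimal polynomial:
x^2 + 14*x - 6773
Discriminant = (14)^2 - 4*(-6773)
= 196 + 27092
= 27288

27288


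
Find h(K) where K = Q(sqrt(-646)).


K = Q(sqrt(-646)). d mod 4 = 2, so D = disc(K) = 4d = -2584
h(K) equals the number of primitive reduced positive-definite forms (a, b, c) = a*x^2 + b*x*y + c*y^2 with b^2 - 4ac = D,
where reduced means |b| <= a <= c, with b >= 0 whenever |b| = a or a = c, and primitive means gcd(a, b, c) = 1.
Reduced forces 3a^2 <= |D| = 2584, so 1 <= a <= 29; b must have the parity of D, and c = (b^2 - D)/(4a) must be an integer >= a.
Enumerate a = 1..29, b in [-a, a]:
  a=1: (1, 0, 646)  [1]
  a=2: (2, 0, 323)  [1]
  a=3..4: none
  a=5: (5, -4, 130), (5, 4, 130)  [2]
  a=6..9: none
  a=10: (10, -4, 65), (10, 4, 65)  [2]
  a=11: (11, -10, 61), (11, 10, 61)  [2]
  a=12: none
  a=13: (13, -4, 50), (13, 4, 50)  [2]
  a=14..16: none
  a=17: (17, 0, 38)  [1]
  a=18: none
  a=19: (19, 0, 34)  [1]
  a=20..21: none
  a=22: (22, -12, 31), (22, 12, 31)  [2]
  a=23..24: none
  a=25: (25, -4, 26), (25, 4, 26)  [2]
  a=26..29: none
Total reduced forms: 1 + 1 + 2 + 2 + 2 + 2 + 1 + 1 + 2 + 2 = 16
h = 16

16


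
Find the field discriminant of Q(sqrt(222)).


For K = Q(sqrt(d)) with d squarefree: disc(K) = d if d = 1 mod 4, and disc(K) = 4d if d = 2 or 3 mod 4.
Here d = 222, and d mod 4 = 2.
d = 2 mod 4, not 1 (O_K = Z[sqrt(d)]), so disc(K) = 4d = 4 * (222) = 888

888


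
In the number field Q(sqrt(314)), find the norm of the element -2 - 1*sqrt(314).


N(a + b*sqrt(d)) = a^2 - d*b^2
= (-2)^2 - (314)*(-1)^2
= 4 - 314
= -310

-310


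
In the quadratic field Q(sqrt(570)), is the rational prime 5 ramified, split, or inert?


K = Q(sqrt(570)). Since d mod 4 = 2, disc(K) = 2280.
Check p | disc: 2280 mod 5 = 0.
p divides disc, so p ramifies: (p) = P^2 with e=2, f=1, g=1.
Therefore p is ramified.

ramified


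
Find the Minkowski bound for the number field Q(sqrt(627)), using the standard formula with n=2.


d = 627, d mod 4 = 3, so disc(K) = 4d = 2508; |disc(K)| = 2508
Real quadratic field, so n = 2, s = r2 = 0, r1 = 2
M = (n!/n^n) * (4/pi)^s * sqrt(|disc(K)|) = (2!/2^2) * (4/pi)^0 * sqrt(2508)
= 0.5 * 1.000000 * 50.079936
= 25.0400

25.0400


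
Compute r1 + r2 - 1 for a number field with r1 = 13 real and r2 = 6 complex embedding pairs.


By Dirichlet's unit theorem:
rank = r1 + r2 - 1
= 13 + 6 - 1
= 18

18


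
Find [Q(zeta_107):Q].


The degree equals Euler's totient phi(107).
107 = 107
phi(107) = 106

106


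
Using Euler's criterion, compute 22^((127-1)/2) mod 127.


p = 127 is prime and the exponent is (p-1)/2 = 63, so by Euler's criterion 22^63 = (22/127) = +1 or -1 mod 127.
Compute by square-and-multiply:
  63 = 32 + 16 + 8 + 4 + 2 + 1 (binary 111111)
  Repeated squaring mod 127: 22^1 = 22, 22^2 = 103, 22^4 = 68, 22^8 = 52, 22^16 = 37, 22^32 = 99
  22^63 = 22^32 * 22^16 * 22^8 * 22^4 * 22^2 * 22^1 = 99 * 37 * 52 * 68 * 103 * 22 mod 127
    99 * 37 = 3663 = 107 mod 127
    107 * 52 = 5564 = 103 mod 127
    103 * 68 = 7004 = 19 mod 127
    19 * 103 = 1957 = 52 mod 127
    52 * 22 = 1144 = 1 mod 127
  22^63 = 1 mod 127
Result 1: 22 is a quadratic residue mod 127.
22^63 mod 127 = 1

1


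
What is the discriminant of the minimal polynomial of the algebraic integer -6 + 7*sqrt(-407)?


The element -6 + 7*sqrt(-407) has minimal polynomial:
x^2 + 12*x + 19979
Discriminant = (12)^2 - 4*(19979)
= 144 - 79916
= -79772

-79772


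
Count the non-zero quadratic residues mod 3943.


For prime p, the number of non-zero quadratic residues is (p-1)/2.
= (3943-1)/2
= 1971

1971


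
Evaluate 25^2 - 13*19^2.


x^2 - d*y^2
= 25^2 - 13*19^2
= 625 - 4693
= -4068

-4068


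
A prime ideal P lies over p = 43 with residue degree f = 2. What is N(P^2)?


N(P^a) = p^(a*f)
= 43^(2*2)
= 43^4
= 3418801

3418801


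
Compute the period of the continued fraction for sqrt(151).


Run the CF algorithm for sqrt(151).
a_0 = floor(sqrt(151)) = 12; set m_0=0, q_0=1.
Recurrence: m' = q*a - m,  q' = (d - m'^2)/q,  a' = floor((a_0 + m')/q').
  step 1: m=12, q=7, a=3
  step 2: m=9, q=10, a=2
  step 3: m=11, q=3, a=7
  step 4: m=10, q=17, a=1
  step 5: m=7, q=6, a=3
  step 6: m=11, q=5, a=4
  step 7: m=9, q=14, a=1
  step 8: m=5, q=9, a=1
  step 9: m=4, q=15, a=1
  step 10: m=11, q=2, a=11
  step 11: m=11, q=15, a=1
  step 12: m=4, q=9, a=1
  step 13: m=5, q=14, a=1
  step 14: m=9, q=5, a=4
  step 15: m=11, q=6, a=3
  step 16: m=7, q=17, a=1
  step 17: m=10, q=3, a=7
  step 18: m=11, q=10, a=2
  step 19: m=9, q=7, a=3
  step 20: m=12, q=1, a=24
a_20 = 2*a_0 = 24, so the period closes here.
sqrt(151) = [12; 3, 2, 7, 1, 3, 4, 1, 1, 1, 11, 1, 1, 1, 4, 3, 1, 7, 2, 3, 24]
Period length = 20

20


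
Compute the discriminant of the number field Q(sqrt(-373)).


For K = Q(sqrt(d)) with d squarefree: disc(K) = d if d = 1 mod 4, and disc(K) = 4d if d = 2 or 3 mod 4.
Here d = -373, and d mod 4 = 3.
d = 3 mod 4, not 1 (O_K = Z[sqrt(d)]), so disc(K) = 4d = 4 * (-373) = -1492

-1492


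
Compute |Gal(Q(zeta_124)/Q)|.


|Gal(Q(zeta_124)/Q)| = phi(124)
= 60

60


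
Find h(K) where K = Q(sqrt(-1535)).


K = Q(sqrt(-1535)). d mod 4 = 1, so D = disc(K) = d = -1535
h(K) equals the number of primitive reduced positive-definite forms (a, b, c) = a*x^2 + b*x*y + c*y^2 with b^2 - 4ac = D,
where reduced means |b| <= a <= c, with b >= 0 whenever |b| = a or a = c, and primitive means gcd(a, b, c) = 1.
Reduced forces 3a^2 <= |D| = 1535, so 1 <= a <= 22; b must have the parity of D, and c = (b^2 - D)/(4a) must be an integer >= a.
Enumerate a = 1..22, b in [-a, a]:
  a=1: (1, 1, 384)  [1]
  a=2: (2, -1, 192), (2, 1, 192)  [2]
  a=3: (3, -1, 128), (3, 1, 128)  [2]
  a=4: (4, -1, 96), (4, 1, 96)  [2]
  a=5: (5, 5, 78)  [1]
  a=6: (6, -5, 65), (6, -1, 64), (6, 1, 64), (6, 5, 65)  [4]
  a=7: none
  a=8: (8, -1, 48), (8, 1, 48)  [2]
  a=9: (9, -7, 44), (9, 7, 44)  [2]
  a=10: (10, -5, 39), (10, 5, 39)  [2]
  a=11: (11, -7, 36), (11, 7, 36)  [2]
  a=12: (12, -7, 33), (12, -1, 32), (12, 1, 32), (12, 7, 33)  [4]
  a=13: (13, -5, 30), (13, 5, 30)  [2]
  a=14: none
  a=15: (15, -5, 26), (15, 5, 26)  [2]
  a=16: (16, -1, 24), (16, 1, 24)  [2]
  a=17: none
  a=18: (18, -11, 23), (18, -7, 22), (18, 7, 22), (18, 11, 23)  [4]
  a=19: (19, -17, 24), (19, 17, 24)  [2]
  a=20: (20, -15, 22), (20, 15, 22)  [2]
  a=21..22: none
Total reduced forms: 1 + 2 + 2 + 2 + 1 + 4 + 2 + 2 + 2 + 2 + 4 + 2 + 2 + 2 + 4 + 2 + 2 = 38
h = 38

38


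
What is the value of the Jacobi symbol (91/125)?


Compute (91/125) via quadratic reciprocity:
  reciprocity: (91/125) -> +(125/91)
  reduce: (34/91)
  pull out 2: (2/91) = -1  (since 91 mod 8 = 3)
  reciprocity: (17/91) -> +(91/17)
  reduce: (6/17)
  pull out 2: (2/17) = +1  (since 17 mod 8 = 1)
  reciprocity: (3/17) -> +(17/3)
  reduce: (2/3)
  pull out 2: (2/3) = -1  (since 3 mod 8 = 3)
  (1/3) = 1
Product of signs = 1

1


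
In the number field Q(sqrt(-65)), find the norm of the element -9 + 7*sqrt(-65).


N(a + b*sqrt(d)) = a^2 - d*b^2
= (-9)^2 - (-65)*(7)^2
= 81 + 3185
= 3266

3266


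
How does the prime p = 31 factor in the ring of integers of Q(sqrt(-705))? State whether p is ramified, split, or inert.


K = Q(sqrt(-705)). Since d mod 4 = 3, disc(K) = -2820.
Check p | disc: -2820 mod 31 = 1.
p does not divide disc. Compute Legendre symbol (d/p):
8^((31-1)/2) mod 31 = 1
(d/p) = 1, so p splits: (p) = P*P' with e=1, f=1, g=2.
Therefore p is split.

split


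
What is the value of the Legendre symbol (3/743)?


p = 743 is prime, so compute (3/743) with the reciprocity algorithm (Jacobi-symbol steps: pull out 2s via (2/n), flip via reciprocity, reduce):
  reciprocity: (3/743) -> -(743/3)
  reduce: (2/3)
  pull out 2: (2/3) = -1  (since 3 mod 8 = 3)
  (1/3) = 1
Product of signs = 1
(3/743) = 1

1


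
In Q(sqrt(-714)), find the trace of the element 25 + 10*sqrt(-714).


Tr(a + b*sqrt(d)) = (a + b*sqrt(d)) + (a - b*sqrt(d)) = 2a
= 2 * (25)
= 50

50


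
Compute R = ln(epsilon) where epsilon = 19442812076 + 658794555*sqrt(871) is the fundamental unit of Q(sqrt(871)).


epsilon = 19442812076 + 658794555*sqrt(871)
= 3.8886e+10
R = ln(3.8886e+10)
= 24.3839

24.3839


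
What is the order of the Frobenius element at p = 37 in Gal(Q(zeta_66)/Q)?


The Frobenius at p in Gal(Q(zeta_n)/Q) = (Z/nZ)* is the class of p, so its order is ord_66(37), the smallest k >= 1 with 37^k = 1 mod 66.
n = 66 = 2 * 3 * 11, phi(66) = 20; the order divides phi(n).
Divisors of 20: 1, 2, 4, 5, 10, 20
Repeated squaring mod 66: 37^1 = 37, 37^2 = 49, 37^4 = 25, 37^8 = 31, 37^16 = 37
Test divisors in increasing order:
  k=1: 37^1 = 37 mod 66
  k=2: 37^2 = 49 mod 66
  k=4: 37^4 = 25 mod 66
  k=5: 37^5 = 25 * 37 = 1 mod 66  <- first divisor giving 1
Order = 5

5


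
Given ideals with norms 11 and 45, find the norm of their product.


N(IJ) = N(I) * N(J)
= 11 * 45
= 495

495


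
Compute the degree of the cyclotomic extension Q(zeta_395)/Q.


The degree equals Euler's totient phi(395).
395 = 5 * 79
phi(395) = 312

312


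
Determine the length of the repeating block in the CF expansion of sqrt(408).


Run the CF algorithm for sqrt(408).
a_0 = floor(sqrt(408)) = 20; set m_0=0, q_0=1.
Recurrence: m' = q*a - m,  q' = (d - m'^2)/q,  a' = floor((a_0 + m')/q').
  step 1: m=20, q=8, a=5
  step 2: m=20, q=1, a=40
a_2 = 2*a_0 = 40, so the period closes here.
sqrt(408) = [20; 5, 40]
Period length = 2

2
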